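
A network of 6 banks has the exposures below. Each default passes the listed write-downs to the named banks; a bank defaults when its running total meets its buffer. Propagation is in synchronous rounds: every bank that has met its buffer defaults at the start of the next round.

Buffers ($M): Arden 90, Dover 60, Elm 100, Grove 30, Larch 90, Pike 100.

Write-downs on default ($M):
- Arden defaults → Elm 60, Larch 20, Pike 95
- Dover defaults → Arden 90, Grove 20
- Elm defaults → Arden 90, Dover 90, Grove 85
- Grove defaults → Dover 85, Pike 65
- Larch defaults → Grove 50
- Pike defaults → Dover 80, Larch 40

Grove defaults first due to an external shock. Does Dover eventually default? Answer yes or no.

Round 1 — Grove defaults (initial).
  Dover: +85 → 85 ≥ 60
  Pike: +65 → 65 < 100
Round 2 — Dover defaults.
  Arden: +90 → 90 ≥ 90
Round 3 — Arden defaults.
  Elm: +60 → 60 < 100
  Larch: +20 → 20 < 90
  Pike: +95 → 160 ≥ 100
Round 4 — Pike defaults.
  Larch: +40 → 60 < 90
No further defaults.

yes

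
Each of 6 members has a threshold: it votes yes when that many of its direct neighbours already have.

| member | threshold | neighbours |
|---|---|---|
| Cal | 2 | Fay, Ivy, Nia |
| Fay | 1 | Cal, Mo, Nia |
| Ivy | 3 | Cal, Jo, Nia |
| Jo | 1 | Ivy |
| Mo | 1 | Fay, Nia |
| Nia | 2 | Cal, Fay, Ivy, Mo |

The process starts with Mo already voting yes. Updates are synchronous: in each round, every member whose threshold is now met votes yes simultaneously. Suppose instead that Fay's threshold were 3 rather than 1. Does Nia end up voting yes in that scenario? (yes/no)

With Fay's threshold at 3:
Round 1 — Mo votes yes (initial).
Round 2 — no new yes votes; cascade stops.

no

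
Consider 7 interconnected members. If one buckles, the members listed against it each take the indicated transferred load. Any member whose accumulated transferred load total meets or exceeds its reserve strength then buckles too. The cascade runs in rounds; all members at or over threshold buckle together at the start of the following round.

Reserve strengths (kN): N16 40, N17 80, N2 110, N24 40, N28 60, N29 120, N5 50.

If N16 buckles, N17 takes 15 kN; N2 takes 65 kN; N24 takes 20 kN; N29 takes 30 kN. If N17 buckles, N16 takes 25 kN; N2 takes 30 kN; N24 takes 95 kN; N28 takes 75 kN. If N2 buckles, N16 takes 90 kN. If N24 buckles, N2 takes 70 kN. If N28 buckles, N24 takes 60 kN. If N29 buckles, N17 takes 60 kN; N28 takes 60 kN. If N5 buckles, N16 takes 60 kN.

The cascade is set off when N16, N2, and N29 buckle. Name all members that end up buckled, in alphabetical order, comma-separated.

N16, N2, N24, N28, N29

Round 1 — N16, N2, N29 buckle (initial).
  N17: +15+60 → 75 < 80
  N24: +20 → 20 < 40
  N28: +60 → 60 ≥ 60
Round 2 — N28 buckles.
  N24: +60 → 80 ≥ 40
Round 3 — N24 buckles.
No further bucklings.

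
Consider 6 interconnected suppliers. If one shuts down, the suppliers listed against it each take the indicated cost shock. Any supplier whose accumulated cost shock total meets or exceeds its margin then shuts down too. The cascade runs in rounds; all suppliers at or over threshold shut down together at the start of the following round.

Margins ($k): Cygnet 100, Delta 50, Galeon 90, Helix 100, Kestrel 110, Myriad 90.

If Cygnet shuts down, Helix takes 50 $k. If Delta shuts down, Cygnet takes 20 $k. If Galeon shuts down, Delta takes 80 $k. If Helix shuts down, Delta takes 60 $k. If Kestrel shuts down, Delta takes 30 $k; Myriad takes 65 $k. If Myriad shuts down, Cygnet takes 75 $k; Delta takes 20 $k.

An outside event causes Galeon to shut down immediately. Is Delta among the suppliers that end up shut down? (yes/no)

yes

Round 1 — Galeon shuts down (initial).
  Delta: +80 → 80 ≥ 50
Round 2 — Delta shuts down.
  Cygnet: +20 → 20 < 100
No further shutdowns.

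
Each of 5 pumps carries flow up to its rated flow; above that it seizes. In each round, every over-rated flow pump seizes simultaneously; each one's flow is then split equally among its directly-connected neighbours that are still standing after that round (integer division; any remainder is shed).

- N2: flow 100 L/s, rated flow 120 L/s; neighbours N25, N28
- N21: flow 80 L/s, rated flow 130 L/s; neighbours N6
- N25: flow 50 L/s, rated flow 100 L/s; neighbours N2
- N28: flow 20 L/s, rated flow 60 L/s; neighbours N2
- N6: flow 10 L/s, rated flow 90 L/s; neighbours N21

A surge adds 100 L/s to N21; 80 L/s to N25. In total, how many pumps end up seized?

5

Round 1 — N21 at 180 > 130; N25 at 130 > 100. N21, N25 seize.
  N21 sheds 180 L/s to N6: 180 each.
    N6: 10+180 = 190 > 90
  N25 sheds 130 L/s to N2: 130 each.
    N2: 100+130 = 230 > 120
Round 2 — N2, N6 seize.
  N2 sheds 230 L/s to N28: 230 each.
    N28: 20+230 = 250 > 60
  N6 sheds 190 L/s: no online neighbours, lost.
Round 3 — N28 seizes.
  N28 sheds 250 L/s: no online neighbours, lost.
No further seizures.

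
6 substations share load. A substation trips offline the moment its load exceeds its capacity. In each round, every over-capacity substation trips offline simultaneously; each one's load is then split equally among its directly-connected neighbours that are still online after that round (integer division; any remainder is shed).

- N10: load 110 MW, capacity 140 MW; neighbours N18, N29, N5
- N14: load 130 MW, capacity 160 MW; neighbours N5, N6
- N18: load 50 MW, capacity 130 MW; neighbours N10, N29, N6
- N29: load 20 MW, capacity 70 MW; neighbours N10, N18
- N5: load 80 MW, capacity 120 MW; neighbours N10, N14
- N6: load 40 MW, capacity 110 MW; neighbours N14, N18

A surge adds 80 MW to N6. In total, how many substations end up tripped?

6

Round 1 — N6 at 120 > 110. N6 trips offline.
  N6 sheds 120 MW to N14, N18: 60 each.
    N14: 130+60 = 190 > 160
    N18: 50+60 = 110 ≤ 130
Round 2 — N14 trips offline.
  N14 sheds 190 MW to N5: 190 each.
    N5: 80+190 = 270 > 120
Round 3 — N5 trips offline.
  N5 sheds 270 MW to N10: 270 each.
    N10: 110+270 = 380 > 140
Round 4 — N10 trips offline.
  N10 sheds 380 MW to N18, N29: 190 each.
    N18: 110+190 = 300 > 130
    N29: 20+190 = 210 > 70
Round 5 — N18, N29 trip offline.
  N18 sheds 300 MW: no online neighbours, lost.
  N29 sheds 210 MW: no online neighbours, lost.
No further trips.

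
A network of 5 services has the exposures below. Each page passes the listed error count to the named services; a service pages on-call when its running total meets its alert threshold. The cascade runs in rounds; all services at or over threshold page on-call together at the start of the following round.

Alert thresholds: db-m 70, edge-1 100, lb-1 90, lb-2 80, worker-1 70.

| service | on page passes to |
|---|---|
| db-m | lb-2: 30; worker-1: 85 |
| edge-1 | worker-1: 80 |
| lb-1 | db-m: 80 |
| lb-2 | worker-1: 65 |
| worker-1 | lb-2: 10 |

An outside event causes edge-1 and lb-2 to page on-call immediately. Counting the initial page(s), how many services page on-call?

3

Round 1 — edge-1, lb-2 page on-call (initial).
  worker-1: +80+65 → 145 ≥ 70
Round 2 — worker-1 pages on-call.
No further pages.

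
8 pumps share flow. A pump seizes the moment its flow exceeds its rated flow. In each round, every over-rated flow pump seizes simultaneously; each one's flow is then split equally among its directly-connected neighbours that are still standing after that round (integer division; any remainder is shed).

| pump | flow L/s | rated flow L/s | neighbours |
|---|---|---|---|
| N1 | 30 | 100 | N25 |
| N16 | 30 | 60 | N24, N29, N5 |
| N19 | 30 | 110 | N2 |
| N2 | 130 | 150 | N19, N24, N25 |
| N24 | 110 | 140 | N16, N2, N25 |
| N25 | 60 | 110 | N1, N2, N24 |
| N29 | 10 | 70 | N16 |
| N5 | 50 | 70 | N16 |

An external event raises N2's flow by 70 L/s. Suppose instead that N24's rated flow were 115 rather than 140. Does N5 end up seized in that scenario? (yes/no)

With N24's rated flow at 115:
Round 1 — N2 at 200 > 150. N2 seizes.
  N2 sheds 200 L/s to N19, N24, N25: 66 each (2 lost).
    N19: 30+66 = 96 ≤ 110
    N24: 110+66 = 176 > 115
    N25: 60+66 = 126 > 110
Round 2 — N24, N25 seize.
  N24 sheds 176 L/s to N16: 176 each.
    N16: 30+176 = 206 > 60
  N25 sheds 126 L/s to N1: 126 each.
    N1: 30+126 = 156 > 100
Round 3 — N1, N16 seize.
  N1 sheds 156 L/s: no online neighbours, lost.
  N16 sheds 206 L/s to N29, N5: 103 each.
    N29: 10+103 = 113 > 70
    N5: 50+103 = 153 > 70
Round 4 — N29, N5 seize.
  N29 sheds 113 L/s: no online neighbours, lost.
  N5 sheds 153 L/s: no online neighbours, lost.
No further seizures.

yes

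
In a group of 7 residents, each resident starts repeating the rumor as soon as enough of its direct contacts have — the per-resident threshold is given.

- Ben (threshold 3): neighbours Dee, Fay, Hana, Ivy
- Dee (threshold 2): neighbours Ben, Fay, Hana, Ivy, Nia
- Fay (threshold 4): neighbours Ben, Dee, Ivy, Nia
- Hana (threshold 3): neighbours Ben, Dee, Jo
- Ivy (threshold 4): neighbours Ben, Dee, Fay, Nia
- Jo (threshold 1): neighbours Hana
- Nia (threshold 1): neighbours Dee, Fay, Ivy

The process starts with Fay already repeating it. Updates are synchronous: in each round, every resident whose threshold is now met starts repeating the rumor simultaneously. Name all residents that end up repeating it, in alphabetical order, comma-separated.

Dee, Fay, Nia

Round 1 — Fay starts repeating the rumor (initial).
Round 2 — checking thresholds:
  Ben: 1 of 4 neighbours < 3, holds.
  Dee: 1 of 5 neighbours < 2, holds.
  Ivy: 1 of 4 neighbours < 4, holds.
  Nia: 1 of 3 neighbours ≥ 1, starts repeating the rumor.
Round 3 — checking thresholds:
  Ben: 1 of 4 neighbours < 3, holds.
  Dee: 2 of 5 neighbours ≥ 2, starts repeating the rumor.
  Ivy: 2 of 4 neighbours < 4, holds.
Round 4 — no new spreads; cascade stops.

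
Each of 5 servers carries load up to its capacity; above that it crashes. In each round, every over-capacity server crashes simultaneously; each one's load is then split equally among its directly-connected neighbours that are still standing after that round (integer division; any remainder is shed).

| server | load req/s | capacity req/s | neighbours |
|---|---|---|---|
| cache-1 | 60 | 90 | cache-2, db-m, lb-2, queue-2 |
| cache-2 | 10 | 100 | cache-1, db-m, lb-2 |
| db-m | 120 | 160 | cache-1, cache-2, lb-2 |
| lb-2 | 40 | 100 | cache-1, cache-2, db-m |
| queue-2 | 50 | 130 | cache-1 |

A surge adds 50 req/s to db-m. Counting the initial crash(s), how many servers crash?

Round 1 — db-m at 170 > 160. db-m crashes.
  db-m sheds 170 req/s to cache-1, cache-2, lb-2: 56 each (2 lost).
    cache-1: 60+56 = 116 > 90
    cache-2: 10+56 = 66 ≤ 100
    lb-2: 40+56 = 96 ≤ 100
Round 2 — cache-1 crashes.
  cache-1 sheds 116 req/s to cache-2, lb-2, queue-2: 38 each (2 lost).
    cache-2: 66+38 = 104 > 100
    lb-2: 96+38 = 134 > 100
    queue-2: 50+38 = 88 ≤ 130
Round 3 — cache-2, lb-2 crash.
  cache-2 sheds 104 req/s: no online neighbours, lost.
  lb-2 sheds 134 req/s: no online neighbours, lost.
No further crashes.

4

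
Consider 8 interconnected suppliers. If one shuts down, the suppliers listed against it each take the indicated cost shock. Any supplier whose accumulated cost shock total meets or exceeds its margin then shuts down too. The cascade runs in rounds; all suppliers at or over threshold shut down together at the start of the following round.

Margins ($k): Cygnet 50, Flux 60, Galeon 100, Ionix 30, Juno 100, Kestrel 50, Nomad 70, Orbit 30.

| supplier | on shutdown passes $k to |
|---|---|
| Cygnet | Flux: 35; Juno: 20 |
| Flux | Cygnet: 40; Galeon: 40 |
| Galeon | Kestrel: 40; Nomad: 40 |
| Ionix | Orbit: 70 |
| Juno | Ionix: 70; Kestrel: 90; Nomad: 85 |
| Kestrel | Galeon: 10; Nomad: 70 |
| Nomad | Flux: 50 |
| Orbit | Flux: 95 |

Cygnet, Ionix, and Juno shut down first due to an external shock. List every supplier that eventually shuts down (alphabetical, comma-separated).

Cygnet, Flux, Ionix, Juno, Kestrel, Nomad, Orbit

Round 1 — Cygnet, Ionix, Juno shut down (initial).
  Flux: +35 → 35 < 60
  Kestrel: +90 → 90 ≥ 50
  Nomad: +85 → 85 ≥ 70
  Orbit: +70 → 70 ≥ 30
Round 2 — Kestrel, Nomad, Orbit shut down.
  Flux: +50+95 → 180 ≥ 60
  Galeon: +10 → 10 < 100
Round 3 — Flux shuts down.
  Galeon: +40 → 50 < 100
No further shutdowns.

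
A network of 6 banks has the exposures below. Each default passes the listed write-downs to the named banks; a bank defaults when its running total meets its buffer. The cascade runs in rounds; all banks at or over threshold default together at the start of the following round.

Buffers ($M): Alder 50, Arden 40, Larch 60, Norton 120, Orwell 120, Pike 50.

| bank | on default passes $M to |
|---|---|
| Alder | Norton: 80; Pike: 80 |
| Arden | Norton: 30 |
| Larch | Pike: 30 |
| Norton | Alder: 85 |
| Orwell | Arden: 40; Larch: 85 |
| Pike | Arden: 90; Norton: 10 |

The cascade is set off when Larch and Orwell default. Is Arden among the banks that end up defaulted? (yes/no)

yes

Round 1 — Larch, Orwell default (initial).
  Arden: +40 → 40 ≥ 40
  Pike: +30 → 30 < 50
Round 2 — Arden defaults.
  Norton: +30 → 30 < 120
No further defaults.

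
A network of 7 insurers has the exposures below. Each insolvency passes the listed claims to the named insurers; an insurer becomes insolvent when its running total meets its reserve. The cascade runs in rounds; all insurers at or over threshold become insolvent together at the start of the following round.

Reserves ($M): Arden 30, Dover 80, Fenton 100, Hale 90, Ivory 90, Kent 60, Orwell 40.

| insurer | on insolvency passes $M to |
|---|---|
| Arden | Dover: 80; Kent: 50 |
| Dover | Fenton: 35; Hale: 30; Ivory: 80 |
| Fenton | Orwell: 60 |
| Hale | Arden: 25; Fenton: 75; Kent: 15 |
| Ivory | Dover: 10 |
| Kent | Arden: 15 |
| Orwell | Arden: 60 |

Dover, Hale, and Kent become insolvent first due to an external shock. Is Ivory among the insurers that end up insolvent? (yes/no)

Round 1 — Dover, Hale, Kent become insolvent (initial).
  Arden: +25+15 → 40 ≥ 30
  Fenton: +35+75 → 110 ≥ 100
  Ivory: +80 → 80 < 90
Round 2 — Arden, Fenton become insolvent.
  Orwell: +60 → 60 ≥ 40
Round 3 — Orwell becomes insolvent.
No further insolvencies.

no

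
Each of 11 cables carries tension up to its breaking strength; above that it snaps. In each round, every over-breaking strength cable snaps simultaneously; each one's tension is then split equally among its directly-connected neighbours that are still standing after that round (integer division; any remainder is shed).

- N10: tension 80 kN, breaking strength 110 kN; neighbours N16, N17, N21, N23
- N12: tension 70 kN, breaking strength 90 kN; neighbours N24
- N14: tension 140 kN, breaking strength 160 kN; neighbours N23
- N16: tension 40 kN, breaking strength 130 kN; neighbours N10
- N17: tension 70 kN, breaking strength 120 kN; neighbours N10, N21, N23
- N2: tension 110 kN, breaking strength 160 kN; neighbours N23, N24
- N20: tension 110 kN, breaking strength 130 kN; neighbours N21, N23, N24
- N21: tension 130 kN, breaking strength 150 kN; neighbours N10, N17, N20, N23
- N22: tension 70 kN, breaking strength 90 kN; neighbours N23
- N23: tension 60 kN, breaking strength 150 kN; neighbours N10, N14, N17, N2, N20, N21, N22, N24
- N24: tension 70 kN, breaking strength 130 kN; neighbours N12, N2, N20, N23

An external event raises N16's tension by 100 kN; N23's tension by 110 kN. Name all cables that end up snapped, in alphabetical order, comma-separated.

Round 1 — N16 at 140 > 130; N23 at 170 > 150. N16, N23 snap.
  N16 sheds 140 kN to N10: 140 each.
    N10: 80+140 = 220 > 110
  N23 sheds 170 kN to N10, N14, N17, N2, N20, N21, N22, N24: 21 each (2 lost).
    N10: 220+21 = 241 > 110
    N14: 140+21 = 161 > 160
    N17: 70+21 = 91 ≤ 120
    N2: 110+21 = 131 ≤ 160
    N20: 110+21 = 131 > 130
    N21: 130+21 = 151 > 150
    N22: 70+21 = 91 > 90
    N24: 70+21 = 91 ≤ 130
Round 2 — N10, N14, N20, N21, N22 snap.
  N10 sheds 241 kN to N17: 241 each.
    N17: 91+241 = 332 > 120
  N14 sheds 161 kN: no online neighbours, lost.
  N20 sheds 131 kN to N24: 131 each.
    N24: 91+131 = 222 > 130
  N21 sheds 151 kN to N17: 151 each.
    N17: 332+151 = 483 > 120
  N22 sheds 91 kN: no online neighbours, lost.
Round 3 — N17, N24 snap.
  N17 sheds 483 kN: no online neighbours, lost.
  N24 sheds 222 kN to N12, N2: 111 each.
    N12: 70+111 = 181 > 90
    N2: 131+111 = 242 > 160
Round 4 — N12, N2 snap.
  N12 sheds 181 kN: no online neighbours, lost.
  N2 sheds 242 kN: no online neighbours, lost.
No further breaks.

N10, N12, N14, N16, N17, N2, N20, N21, N22, N23, N24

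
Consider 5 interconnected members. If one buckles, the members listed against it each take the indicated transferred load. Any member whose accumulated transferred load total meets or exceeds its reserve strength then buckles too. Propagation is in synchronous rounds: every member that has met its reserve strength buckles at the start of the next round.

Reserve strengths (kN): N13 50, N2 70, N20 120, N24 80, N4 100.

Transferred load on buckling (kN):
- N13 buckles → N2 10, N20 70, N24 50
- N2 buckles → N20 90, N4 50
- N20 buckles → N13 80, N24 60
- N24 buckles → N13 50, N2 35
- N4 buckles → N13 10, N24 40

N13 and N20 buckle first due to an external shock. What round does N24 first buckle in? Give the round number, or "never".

Round 1 — N13, N20 buckle (initial).
  N2: +10 → 10 < 70
  N24: +50+60 → 110 ≥ 80
Round 2 — N24 buckles.
  N2: +35 → 45 < 70
No further bucklings.

2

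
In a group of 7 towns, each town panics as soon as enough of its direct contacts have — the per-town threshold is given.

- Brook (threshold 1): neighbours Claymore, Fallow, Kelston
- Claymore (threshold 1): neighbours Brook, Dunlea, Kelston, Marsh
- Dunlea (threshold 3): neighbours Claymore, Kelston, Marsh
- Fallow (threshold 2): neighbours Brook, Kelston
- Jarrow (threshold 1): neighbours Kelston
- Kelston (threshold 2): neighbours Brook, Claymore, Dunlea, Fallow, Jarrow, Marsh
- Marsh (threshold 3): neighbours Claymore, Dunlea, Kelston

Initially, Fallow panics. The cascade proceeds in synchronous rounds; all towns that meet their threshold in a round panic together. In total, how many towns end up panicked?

Round 1 — Fallow panics (initial).
Round 2 — checking thresholds:
  Brook: 1 of 3 neighbours ≥ 1, panics.
  Kelston: 1 of 6 neighbours < 2, holds.
Round 3 — checking thresholds:
  Claymore: 1 of 4 neighbours ≥ 1, panics.
  Kelston: 2 of 6 neighbours ≥ 2, panics.
Round 4 — checking thresholds:
  Dunlea: 2 of 3 neighbours < 3, holds.
  Jarrow: 1 of 1 neighbours ≥ 1, panics.
  Marsh: 2 of 3 neighbours < 3, holds.
Round 5 — no new panics; cascade stops.

5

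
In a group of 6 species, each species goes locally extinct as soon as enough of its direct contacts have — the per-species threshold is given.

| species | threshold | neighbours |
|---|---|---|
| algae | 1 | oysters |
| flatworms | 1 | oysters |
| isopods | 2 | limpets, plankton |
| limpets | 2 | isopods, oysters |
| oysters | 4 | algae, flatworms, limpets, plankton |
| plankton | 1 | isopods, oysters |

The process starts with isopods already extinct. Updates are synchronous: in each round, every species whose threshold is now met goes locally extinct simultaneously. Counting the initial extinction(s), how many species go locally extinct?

2

Round 1 — isopods goes locally extinct (initial).
Round 2 — checking thresholds:
  limpets: 1 of 2 neighbours < 2, below threshold.
  plankton: 1 of 2 neighbours ≥ 1, goes locally extinct.
Round 3 — no new extinctions; cascade stops.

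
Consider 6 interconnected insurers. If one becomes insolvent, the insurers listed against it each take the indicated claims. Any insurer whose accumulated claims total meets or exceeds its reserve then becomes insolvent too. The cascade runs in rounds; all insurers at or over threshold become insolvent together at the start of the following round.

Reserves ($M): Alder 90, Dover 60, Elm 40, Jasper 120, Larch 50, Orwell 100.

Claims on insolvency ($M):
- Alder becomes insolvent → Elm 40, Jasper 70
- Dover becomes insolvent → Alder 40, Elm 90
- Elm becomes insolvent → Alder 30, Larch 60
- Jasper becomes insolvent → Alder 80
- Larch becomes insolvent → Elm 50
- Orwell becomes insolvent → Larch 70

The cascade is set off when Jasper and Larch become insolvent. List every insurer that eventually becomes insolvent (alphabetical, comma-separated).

Round 1 — Jasper, Larch become insolvent (initial).
  Alder: +80 → 80 < 90
  Elm: +50 → 50 ≥ 40
Round 2 — Elm becomes insolvent.
  Alder: +30 → 110 ≥ 90
Round 3 — Alder becomes insolvent.
No further insolvencies.

Alder, Elm, Jasper, Larch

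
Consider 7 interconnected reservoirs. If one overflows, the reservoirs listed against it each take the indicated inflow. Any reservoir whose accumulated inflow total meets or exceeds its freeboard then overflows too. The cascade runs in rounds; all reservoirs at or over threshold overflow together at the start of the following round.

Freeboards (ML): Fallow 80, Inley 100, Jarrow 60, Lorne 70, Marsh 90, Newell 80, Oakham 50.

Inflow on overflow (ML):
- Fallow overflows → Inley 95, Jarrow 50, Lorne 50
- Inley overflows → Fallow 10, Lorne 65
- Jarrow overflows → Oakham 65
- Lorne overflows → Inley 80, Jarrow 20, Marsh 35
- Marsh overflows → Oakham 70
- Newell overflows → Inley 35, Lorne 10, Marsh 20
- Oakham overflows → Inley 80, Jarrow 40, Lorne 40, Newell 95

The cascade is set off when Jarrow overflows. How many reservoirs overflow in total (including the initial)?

Round 1 — Jarrow overflows (initial).
  Oakham: +65 → 65 ≥ 50
Round 2 — Oakham overflows.
  Inley: +80 → 80 < 100
  Lorne: +40 → 40 < 70
  Newell: +95 → 95 ≥ 80
Round 3 — Newell overflows.
  Inley: +35 → 115 ≥ 100
  Lorne: +10 → 50 < 70
  Marsh: +20 → 20 < 90
Round 4 — Inley overflows.
  Fallow: +10 → 10 < 80
  Lorne: +65 → 115 ≥ 70
Round 5 — Lorne overflows.
  Marsh: +35 → 55 < 90
No further overflows.

5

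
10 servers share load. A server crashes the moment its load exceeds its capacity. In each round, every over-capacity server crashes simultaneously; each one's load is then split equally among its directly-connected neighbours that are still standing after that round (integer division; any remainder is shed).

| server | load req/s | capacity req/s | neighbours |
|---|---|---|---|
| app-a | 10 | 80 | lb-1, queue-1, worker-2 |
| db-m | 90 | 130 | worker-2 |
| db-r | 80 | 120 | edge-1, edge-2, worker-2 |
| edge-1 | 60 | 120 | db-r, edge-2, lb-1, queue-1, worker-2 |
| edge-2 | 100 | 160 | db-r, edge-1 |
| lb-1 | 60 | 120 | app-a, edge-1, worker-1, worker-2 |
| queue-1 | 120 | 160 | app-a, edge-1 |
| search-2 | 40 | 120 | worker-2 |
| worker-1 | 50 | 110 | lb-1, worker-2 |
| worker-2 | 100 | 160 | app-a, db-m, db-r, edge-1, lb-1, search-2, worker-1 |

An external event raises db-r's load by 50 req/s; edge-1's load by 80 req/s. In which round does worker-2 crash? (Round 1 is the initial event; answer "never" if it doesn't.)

2

Round 1 — db-r at 130 > 120; edge-1 at 140 > 120. db-r, edge-1 crash.
  db-r sheds 130 req/s to edge-2, worker-2: 65 each.
    edge-2: 100+65 = 165 > 160
    worker-2: 100+65 = 165 > 160
  edge-1 sheds 140 req/s to edge-2, lb-1, queue-1, worker-2: 35 each.
    edge-2: 165+35 = 200 > 160
    lb-1: 60+35 = 95 ≤ 120
    queue-1: 120+35 = 155 ≤ 160
    worker-2: 165+35 = 200 > 160
Round 2 — edge-2, worker-2 crash.
  edge-2 sheds 200 req/s: no online neighbours, lost.
  worker-2 sheds 200 req/s to app-a, db-m, lb-1, search-2, worker-1: 40 each.
    app-a: 10+40 = 50 ≤ 80
    db-m: 90+40 = 130 ≤ 130
    lb-1: 95+40 = 135 > 120
    search-2: 40+40 = 80 ≤ 120
    worker-1: 50+40 = 90 ≤ 110
Round 3 — lb-1 crashes.
  lb-1 sheds 135 req/s to app-a, worker-1: 67 each (1 lost).
    app-a: 50+67 = 117 > 80
    worker-1: 90+67 = 157 > 110
Round 4 — app-a, worker-1 crash.
  app-a sheds 117 req/s to queue-1: 117 each.
    queue-1: 155+117 = 272 > 160
  worker-1 sheds 157 req/s: no online neighbours, lost.
Round 5 — queue-1 crashes.
  queue-1 sheds 272 req/s: no online neighbours, lost.
No further crashes.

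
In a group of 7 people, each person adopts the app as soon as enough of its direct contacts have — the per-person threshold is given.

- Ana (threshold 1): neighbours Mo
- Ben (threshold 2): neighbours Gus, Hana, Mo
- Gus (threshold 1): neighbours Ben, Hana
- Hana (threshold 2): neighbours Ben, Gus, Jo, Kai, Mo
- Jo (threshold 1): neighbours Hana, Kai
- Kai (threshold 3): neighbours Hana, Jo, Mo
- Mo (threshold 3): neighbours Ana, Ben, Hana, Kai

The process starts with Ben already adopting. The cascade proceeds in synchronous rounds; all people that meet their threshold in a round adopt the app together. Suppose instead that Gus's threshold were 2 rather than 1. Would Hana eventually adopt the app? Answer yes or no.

With Gus's threshold at 2:
Round 1 — Ben adopts the app (initial).
Round 2 — no new adoptions; cascade stops.

no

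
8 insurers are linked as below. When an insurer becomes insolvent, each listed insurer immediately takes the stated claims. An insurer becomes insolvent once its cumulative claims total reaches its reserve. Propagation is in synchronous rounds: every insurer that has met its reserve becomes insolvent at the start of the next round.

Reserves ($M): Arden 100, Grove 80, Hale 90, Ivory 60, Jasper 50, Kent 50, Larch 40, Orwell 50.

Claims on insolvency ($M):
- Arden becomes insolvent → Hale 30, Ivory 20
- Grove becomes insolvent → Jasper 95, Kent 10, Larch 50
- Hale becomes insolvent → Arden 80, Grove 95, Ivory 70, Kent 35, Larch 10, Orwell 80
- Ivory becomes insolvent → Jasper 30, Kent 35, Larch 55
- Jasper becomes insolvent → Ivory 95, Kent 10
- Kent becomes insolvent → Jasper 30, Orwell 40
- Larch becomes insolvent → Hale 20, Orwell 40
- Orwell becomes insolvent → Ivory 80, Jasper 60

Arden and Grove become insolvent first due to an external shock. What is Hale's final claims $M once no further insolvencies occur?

50

Round 1 — Arden, Grove become insolvent (initial).
  Hale: +30 → 30 < 90
  Ivory: +20 → 20 < 60
  Jasper: +95 → 95 ≥ 50
  Kent: +10 → 10 < 50
  Larch: +50 → 50 ≥ 40
Round 2 — Jasper, Larch become insolvent.
  Hale: +20 → 50 < 90
  Ivory: +95 → 115 ≥ 60
  Kent: +10 → 20 < 50
  Orwell: +40 → 40 < 50
Round 3 — Ivory becomes insolvent.
  Kent: +35 → 55 ≥ 50
Round 4 — Kent becomes insolvent.
  Orwell: +40 → 80 ≥ 50
Round 5 — Orwell becomes insolvent.
No further insolvencies.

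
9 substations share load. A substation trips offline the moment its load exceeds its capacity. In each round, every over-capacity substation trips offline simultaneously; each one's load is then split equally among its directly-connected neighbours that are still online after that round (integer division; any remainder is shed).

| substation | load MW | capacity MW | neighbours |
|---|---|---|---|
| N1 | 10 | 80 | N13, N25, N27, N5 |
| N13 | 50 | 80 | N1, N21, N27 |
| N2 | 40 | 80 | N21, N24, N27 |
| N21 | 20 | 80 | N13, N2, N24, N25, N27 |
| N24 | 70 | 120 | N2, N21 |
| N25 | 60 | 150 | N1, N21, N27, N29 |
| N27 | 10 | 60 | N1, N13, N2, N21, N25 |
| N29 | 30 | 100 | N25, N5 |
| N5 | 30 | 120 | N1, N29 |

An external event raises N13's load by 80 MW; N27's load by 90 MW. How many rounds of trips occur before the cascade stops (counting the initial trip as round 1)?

Round 1 — N13 at 130 > 80; N27 at 100 > 60. N13, N27 trip offline.
  N13 sheds 130 MW to N1, N21: 65 each.
    N1: 10+65 = 75 ≤ 80
    N21: 20+65 = 85 > 80
  N27 sheds 100 MW to N1, N2, N21, N25: 25 each.
    N1: 75+25 = 100 > 80
    N2: 40+25 = 65 ≤ 80
    N21: 85+25 = 110 > 80
    N25: 60+25 = 85 ≤ 150
Round 2 — N1, N21 trip offline.
  N1 sheds 100 MW to N25, N5: 50 each.
    N25: 85+50 = 135 ≤ 150
    N5: 30+50 = 80 ≤ 120
  N21 sheds 110 MW to N2, N24, N25: 36 each (2 lost).
    N2: 65+36 = 101 > 80
    N24: 70+36 = 106 ≤ 120
    N25: 135+36 = 171 > 150
Round 3 — N2, N25 trip offline.
  N2 sheds 101 MW to N24: 101 each.
    N24: 106+101 = 207 > 120
  N25 sheds 171 MW to N29: 171 each.
    N29: 30+171 = 201 > 100
Round 4 — N24, N29 trip offline.
  N24 sheds 207 MW: no online neighbours, lost.
  N29 sheds 201 MW to N5: 201 each.
    N5: 80+201 = 281 > 120
Round 5 — N5 trips offline.
  N5 sheds 281 MW: no online neighbours, lost.
No further trips.

5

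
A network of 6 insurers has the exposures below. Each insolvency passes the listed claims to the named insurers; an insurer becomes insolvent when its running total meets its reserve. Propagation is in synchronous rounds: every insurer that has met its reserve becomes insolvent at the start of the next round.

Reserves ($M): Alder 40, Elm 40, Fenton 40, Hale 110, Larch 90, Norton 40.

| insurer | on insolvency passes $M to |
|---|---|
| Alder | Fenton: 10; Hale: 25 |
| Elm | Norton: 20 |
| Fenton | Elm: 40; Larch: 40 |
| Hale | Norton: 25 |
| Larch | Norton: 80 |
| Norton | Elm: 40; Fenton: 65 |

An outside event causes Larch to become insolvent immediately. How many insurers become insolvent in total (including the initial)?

4

Round 1 — Larch becomes insolvent (initial).
  Norton: +80 → 80 ≥ 40
Round 2 — Norton becomes insolvent.
  Elm: +40 → 40 ≥ 40
  Fenton: +65 → 65 ≥ 40
Round 3 — Elm, Fenton become insolvent.
No further insolvencies.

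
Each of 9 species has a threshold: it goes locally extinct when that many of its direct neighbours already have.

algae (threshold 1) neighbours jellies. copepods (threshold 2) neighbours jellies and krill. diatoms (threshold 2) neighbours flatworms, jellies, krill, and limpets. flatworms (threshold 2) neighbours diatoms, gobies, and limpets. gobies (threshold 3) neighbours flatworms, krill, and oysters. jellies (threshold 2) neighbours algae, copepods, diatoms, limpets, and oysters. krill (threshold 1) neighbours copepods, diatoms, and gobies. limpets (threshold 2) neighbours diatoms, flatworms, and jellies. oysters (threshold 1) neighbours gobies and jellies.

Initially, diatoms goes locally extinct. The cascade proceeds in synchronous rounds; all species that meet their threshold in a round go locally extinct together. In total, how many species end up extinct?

2

Round 1 — diatoms goes locally extinct (initial).
Round 2 — checking thresholds:
  flatworms: 1 of 3 neighbours < 2, holds.
  jellies: 1 of 5 neighbours < 2, holds.
  krill: 1 of 3 neighbours ≥ 1, goes locally extinct.
  limpets: 1 of 3 neighbours < 2, holds.
Round 3 — no new extinctions; cascade stops.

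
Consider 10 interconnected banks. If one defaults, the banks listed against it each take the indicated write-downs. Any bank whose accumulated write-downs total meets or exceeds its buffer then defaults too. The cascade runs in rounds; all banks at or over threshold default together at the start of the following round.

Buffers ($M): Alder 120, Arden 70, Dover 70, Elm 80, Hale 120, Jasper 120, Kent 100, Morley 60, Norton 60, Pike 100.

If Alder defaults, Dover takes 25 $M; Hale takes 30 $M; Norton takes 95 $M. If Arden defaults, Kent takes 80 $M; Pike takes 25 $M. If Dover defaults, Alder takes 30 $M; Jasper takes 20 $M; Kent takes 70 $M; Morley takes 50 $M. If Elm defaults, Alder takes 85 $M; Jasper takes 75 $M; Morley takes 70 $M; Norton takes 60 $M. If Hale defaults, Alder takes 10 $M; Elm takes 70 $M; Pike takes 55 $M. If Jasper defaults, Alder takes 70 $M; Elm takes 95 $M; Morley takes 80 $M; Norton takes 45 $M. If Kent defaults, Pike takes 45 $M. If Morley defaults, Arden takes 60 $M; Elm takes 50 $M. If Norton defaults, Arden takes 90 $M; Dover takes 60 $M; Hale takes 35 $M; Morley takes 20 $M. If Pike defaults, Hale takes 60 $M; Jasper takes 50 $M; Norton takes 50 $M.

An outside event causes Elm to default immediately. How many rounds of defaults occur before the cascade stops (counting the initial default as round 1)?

3

Round 1 — Elm defaults (initial).
  Alder: +85 → 85 < 120
  Jasper: +75 → 75 < 120
  Morley: +70 → 70 ≥ 60
  Norton: +60 → 60 ≥ 60
Round 2 — Morley, Norton default.
  Arden: +60+90 → 150 ≥ 70
  Dover: +60 → 60 < 70
  Hale: +35 → 35 < 120
Round 3 — Arden defaults.
  Kent: +80 → 80 < 100
  Pike: +25 → 25 < 100
No further defaults.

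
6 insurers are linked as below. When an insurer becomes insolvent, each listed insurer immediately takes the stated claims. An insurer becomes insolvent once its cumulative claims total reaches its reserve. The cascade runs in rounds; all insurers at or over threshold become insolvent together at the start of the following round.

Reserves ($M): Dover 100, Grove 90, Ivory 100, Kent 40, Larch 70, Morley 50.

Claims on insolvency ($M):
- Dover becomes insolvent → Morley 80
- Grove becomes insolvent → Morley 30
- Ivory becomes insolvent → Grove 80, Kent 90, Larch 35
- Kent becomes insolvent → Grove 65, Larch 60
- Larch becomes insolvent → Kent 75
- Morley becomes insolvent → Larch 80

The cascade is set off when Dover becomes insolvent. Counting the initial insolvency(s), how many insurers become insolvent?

4

Round 1 — Dover becomes insolvent (initial).
  Morley: +80 → 80 ≥ 50
Round 2 — Morley becomes insolvent.
  Larch: +80 → 80 ≥ 70
Round 3 — Larch becomes insolvent.
  Kent: +75 → 75 ≥ 40
Round 4 — Kent becomes insolvent.
  Grove: +65 → 65 < 90
No further insolvencies.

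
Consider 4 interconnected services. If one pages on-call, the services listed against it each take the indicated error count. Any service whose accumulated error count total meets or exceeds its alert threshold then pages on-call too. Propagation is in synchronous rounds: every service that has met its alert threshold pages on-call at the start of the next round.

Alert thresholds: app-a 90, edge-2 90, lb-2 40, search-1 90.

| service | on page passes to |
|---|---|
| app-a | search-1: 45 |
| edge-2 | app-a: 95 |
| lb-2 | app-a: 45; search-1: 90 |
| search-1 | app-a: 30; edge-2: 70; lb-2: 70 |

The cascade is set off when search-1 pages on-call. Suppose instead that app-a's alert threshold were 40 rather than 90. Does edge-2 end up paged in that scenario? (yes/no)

With app-a's alert threshold at 40:
Round 1 — search-1 pages on-call (initial).
  app-a: +30 → 30 < 40
  edge-2: +70 → 70 < 90
  lb-2: +70 → 70 ≥ 40
Round 2 — lb-2 pages on-call.
  app-a: +45 → 75 ≥ 40
Round 3 — app-a pages on-call.
No further pages.

no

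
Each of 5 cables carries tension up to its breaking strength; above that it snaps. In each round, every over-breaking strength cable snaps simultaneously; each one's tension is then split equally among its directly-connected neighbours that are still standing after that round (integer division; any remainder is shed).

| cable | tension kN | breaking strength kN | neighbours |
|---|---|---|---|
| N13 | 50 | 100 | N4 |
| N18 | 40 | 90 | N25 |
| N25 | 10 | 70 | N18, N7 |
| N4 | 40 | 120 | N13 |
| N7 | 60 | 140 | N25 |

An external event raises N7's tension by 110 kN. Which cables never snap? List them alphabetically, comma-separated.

Round 1 — N7 at 170 > 140. N7 snaps.
  N7 sheds 170 kN to N25: 170 each.
    N25: 10+170 = 180 > 70
Round 2 — N25 snaps.
  N25 sheds 180 kN to N18: 180 each.
    N18: 40+180 = 220 > 90
Round 3 — N18 snaps.
  N18 sheds 220 kN: no online neighbours, lost.
No further breaks.

N13, N4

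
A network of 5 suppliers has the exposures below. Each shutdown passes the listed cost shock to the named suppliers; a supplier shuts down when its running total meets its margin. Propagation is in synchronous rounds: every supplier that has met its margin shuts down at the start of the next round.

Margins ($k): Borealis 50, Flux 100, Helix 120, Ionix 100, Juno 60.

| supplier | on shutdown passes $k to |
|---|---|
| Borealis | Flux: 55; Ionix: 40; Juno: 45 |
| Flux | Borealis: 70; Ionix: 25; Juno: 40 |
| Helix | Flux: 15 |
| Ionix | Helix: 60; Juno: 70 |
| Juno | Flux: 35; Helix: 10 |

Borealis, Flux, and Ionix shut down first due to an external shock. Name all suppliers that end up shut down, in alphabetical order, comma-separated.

Round 1 — Borealis, Flux, Ionix shut down (initial).
  Helix: +60 → 60 < 120
  Juno: +45+40+70 → 155 ≥ 60
Round 2 — Juno shuts down.
  Helix: +10 → 70 < 120
No further shutdowns.

Borealis, Flux, Ionix, Juno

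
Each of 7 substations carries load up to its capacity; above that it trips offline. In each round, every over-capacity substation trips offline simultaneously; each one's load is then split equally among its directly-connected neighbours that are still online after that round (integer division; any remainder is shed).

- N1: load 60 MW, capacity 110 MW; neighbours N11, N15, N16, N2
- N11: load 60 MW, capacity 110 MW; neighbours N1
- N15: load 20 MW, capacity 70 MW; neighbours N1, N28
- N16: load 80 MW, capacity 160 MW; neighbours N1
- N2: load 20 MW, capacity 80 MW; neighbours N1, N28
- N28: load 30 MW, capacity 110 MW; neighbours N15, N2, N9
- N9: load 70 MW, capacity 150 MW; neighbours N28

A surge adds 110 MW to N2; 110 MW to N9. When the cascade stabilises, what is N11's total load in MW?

101

Round 1 — N2 at 130 > 80; N9 at 180 > 150. N2, N9 trip offline.
  N2 sheds 130 MW to N1, N28: 65 each.
    N1: 60+65 = 125 > 110
    N28: 30+65 = 95 ≤ 110
  N9 sheds 180 MW to N28: 180 each.
    N28: 95+180 = 275 > 110
Round 2 — N1, N28 trip offline.
  N1 sheds 125 MW to N11, N15, N16: 41 each (2 lost).
    N11: 60+41 = 101 ≤ 110
    N15: 20+41 = 61 ≤ 70
    N16: 80+41 = 121 ≤ 160
  N28 sheds 275 MW to N15: 275 each.
    N15: 61+275 = 336 > 70
Round 3 — N15 trips offline.
  N15 sheds 336 MW: no online neighbours, lost.
No further trips.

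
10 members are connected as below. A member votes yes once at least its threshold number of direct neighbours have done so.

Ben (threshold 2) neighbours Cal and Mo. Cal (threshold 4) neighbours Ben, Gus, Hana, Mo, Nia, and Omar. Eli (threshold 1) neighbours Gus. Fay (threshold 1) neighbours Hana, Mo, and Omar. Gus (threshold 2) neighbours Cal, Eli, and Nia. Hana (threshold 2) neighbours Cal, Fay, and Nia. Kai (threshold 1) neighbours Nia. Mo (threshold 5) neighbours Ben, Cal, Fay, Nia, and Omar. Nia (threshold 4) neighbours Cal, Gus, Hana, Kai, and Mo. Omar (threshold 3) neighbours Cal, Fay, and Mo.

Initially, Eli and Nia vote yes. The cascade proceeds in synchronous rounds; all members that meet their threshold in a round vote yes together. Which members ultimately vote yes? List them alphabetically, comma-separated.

Eli, Gus, Kai, Nia

Round 1 — Eli, Nia vote yes (initial).
Round 2 — checking thresholds:
  Cal: 1 of 6 neighbours < 4, not yet.
  Gus: 2 of 3 neighbours ≥ 2, votes yes.
  Hana: 1 of 3 neighbours < 2, not yet.
  Kai: 1 of 1 neighbours ≥ 1, votes yes.
  Mo: 1 of 5 neighbours < 5, not yet.
Round 3 — no new yes votes; cascade stops.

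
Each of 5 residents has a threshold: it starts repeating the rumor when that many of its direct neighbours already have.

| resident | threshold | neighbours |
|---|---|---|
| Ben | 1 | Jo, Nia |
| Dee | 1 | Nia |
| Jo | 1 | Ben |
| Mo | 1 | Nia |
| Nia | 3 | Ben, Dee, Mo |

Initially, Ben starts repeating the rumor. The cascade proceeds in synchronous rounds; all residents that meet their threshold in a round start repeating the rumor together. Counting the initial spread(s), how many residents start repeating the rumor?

2

Round 1 — Ben starts repeating the rumor (initial).
Round 2 — checking thresholds:
  Jo: 1 of 1 neighbours ≥ 1, starts repeating the rumor.
  Nia: 1 of 3 neighbours < 3, holds.
Round 3 — no new spreads; cascade stops.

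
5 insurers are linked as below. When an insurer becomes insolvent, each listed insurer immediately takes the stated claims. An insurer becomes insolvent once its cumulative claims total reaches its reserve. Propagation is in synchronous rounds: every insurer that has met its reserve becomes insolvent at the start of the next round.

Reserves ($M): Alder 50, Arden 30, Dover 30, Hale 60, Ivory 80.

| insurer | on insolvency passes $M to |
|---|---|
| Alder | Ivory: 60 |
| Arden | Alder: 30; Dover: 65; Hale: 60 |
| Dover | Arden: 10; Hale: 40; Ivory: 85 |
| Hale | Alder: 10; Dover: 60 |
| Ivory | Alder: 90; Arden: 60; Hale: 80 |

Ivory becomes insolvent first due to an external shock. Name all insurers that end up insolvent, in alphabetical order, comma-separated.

Alder, Arden, Dover, Hale, Ivory

Round 1 — Ivory becomes insolvent (initial).
  Alder: +90 → 90 ≥ 50
  Arden: +60 → 60 ≥ 30
  Hale: +80 → 80 ≥ 60
Round 2 — Alder, Arden, Hale become insolvent.
  Dover: +65+60 → 125 ≥ 30
Round 3 — Dover becomes insolvent.
No further insolvencies.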